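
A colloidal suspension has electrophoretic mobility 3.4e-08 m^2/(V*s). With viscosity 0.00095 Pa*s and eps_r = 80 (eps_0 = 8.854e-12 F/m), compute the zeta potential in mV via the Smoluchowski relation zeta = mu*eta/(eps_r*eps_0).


Smoluchowski equation: zeta = mu * eta / (eps_r * eps_0)
zeta = 3.4e-08 * 0.00095 / (80 * 8.854e-12)
zeta = 0.045601 V = 45.6 mV

45.6


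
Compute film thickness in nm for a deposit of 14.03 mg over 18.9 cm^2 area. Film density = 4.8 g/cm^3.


Convert: m = 14.03 mg = 1.4030e-05 kg, A = 18.9 cm^2 = 1.8900e-03 m^2, rho = 4.8 g/cm^3 = 4800 kg/m^3
t = m / (A * rho)
t = 1.4030e-05 / (1.8900e-03 * 4800)
t = 1.5465e-06 m = 1546.5 nm

1546.5


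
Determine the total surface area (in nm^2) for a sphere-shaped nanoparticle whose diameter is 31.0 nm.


Radius r = 31.0/2 = 15.5 nm
Surface area SA = 4 * pi * r^2
SA = 4 * pi * (15.5)^2
SA = 3019.07 nm^2

3019.07


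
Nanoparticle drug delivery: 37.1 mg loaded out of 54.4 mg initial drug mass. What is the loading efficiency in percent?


Drug loading efficiency = (drug loaded / drug initial) * 100
DLE = 37.1 / 54.4 * 100
DLE = 0.682 * 100
DLE = 68.2%

68.2


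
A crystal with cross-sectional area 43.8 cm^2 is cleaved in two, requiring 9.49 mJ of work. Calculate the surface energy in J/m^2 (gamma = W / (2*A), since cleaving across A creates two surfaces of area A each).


Convert: A = 43.8 cm^2 = 0.00438 m^2, W = 9.49 mJ = 0.00949 J
Cleaving exposes two faces of area A, so total new surface = 2*A and gamma = W / (2*A)
gamma = 0.00949 / (2 * 0.00438)
gamma = 1.083 J/m^2

1.083


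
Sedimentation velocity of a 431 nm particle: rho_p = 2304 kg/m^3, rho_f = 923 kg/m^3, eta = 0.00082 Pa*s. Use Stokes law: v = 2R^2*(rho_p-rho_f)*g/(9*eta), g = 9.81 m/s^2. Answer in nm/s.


Radius R = 431/2 nm = 2.155e-07 m
Density difference = 2304 - 923 = 1381 kg/m^3
v = 2 * R^2 * (rho_p - rho_f) * g / (9 * eta)
v = 2 * (2.155e-07)^2 * 1381 * 9.81 / (9 * 0.00082)
v = 1.70503e-07 m/s = 170.5025 nm/s

170.5025


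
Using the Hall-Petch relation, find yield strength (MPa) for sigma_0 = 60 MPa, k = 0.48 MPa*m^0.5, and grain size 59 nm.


d = 59 nm = 5.9e-08 m
sqrt(d) = 0.0002428992
Hall-Petch contribution = k / sqrt(d) = 0.48 / 0.0002428992 = 1976.1 MPa
sigma = sigma_0 + k/sqrt(d) = 60 + 1976.1 = 2036.1 MPa

2036.1


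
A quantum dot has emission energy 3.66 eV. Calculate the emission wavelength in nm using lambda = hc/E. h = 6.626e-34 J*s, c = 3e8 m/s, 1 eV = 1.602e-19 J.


Convert energy: E = 3.66 eV = 3.66 * 1.602e-19 = 5.86332e-19 J
lambda = h*c / E = 6.626e-34 * 3e8 / 5.86332e-19
lambda = 3.39023e-07 m = 339.0 nm

339.0


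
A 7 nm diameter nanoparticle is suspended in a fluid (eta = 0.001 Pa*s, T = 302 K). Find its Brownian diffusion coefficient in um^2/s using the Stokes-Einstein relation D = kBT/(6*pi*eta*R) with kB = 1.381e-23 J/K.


Radius R = 7/2 = 3.5 nm = 3.5e-09 m
D = kB*T / (6*pi*eta*R)
D = 1.381e-23 * 302 / (6 * pi * 0.001 * 3.5e-09)
D = 6.32166e-11 m^2/s = 63.217 um^2/s

63.217


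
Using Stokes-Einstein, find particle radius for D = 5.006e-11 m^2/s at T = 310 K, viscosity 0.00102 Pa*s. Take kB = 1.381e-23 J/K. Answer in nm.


Stokes-Einstein: R = kB*T / (6*pi*eta*D)
R = 1.381e-23 * 310 / (6 * pi * 0.00102 * 5.006e-11)
R = 4.44798e-09 m = 4.45 nm

4.45


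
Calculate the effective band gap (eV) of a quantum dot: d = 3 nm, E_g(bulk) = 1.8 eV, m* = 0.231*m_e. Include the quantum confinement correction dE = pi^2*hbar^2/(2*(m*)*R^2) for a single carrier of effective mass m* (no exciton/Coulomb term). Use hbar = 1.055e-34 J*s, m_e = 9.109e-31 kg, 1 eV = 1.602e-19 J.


Radius R = 3/2 nm = 1.5e-09 m
Confinement energy dE = pi^2 * hbar^2 / (2 * m_eff * m_e * R^2)
dE = pi^2 * (1.055e-34)^2 / (2 * 0.231 * 9.109e-31 * (1.5e-09)^2) J, divided by 1.602e-19 J/eV
dE = 0.7242 eV
Total band gap = E_g(bulk) + dE = 1.8 + 0.7242 = 2.5242 eV

2.5242


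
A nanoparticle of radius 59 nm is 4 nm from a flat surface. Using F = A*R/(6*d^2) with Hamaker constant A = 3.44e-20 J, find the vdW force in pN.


Convert to SI: R = 59 nm = 5.9e-08 m, d = 4 nm = 4e-09 m
F = A * R / (6 * d^2)
F = 3.44e-20 * 5.9e-08 / (6 * (4e-09)^2)
F = 2.11417e-11 N = 21.142 pN

21.142


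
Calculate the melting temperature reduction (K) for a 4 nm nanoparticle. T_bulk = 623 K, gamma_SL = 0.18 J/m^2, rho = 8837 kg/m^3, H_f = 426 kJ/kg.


Radius R = 4/2 = 2 nm = 2e-09 m
Convert H_f = 426 kJ/kg = 426000 J/kg
dT = 2 * gamma_SL * T_bulk / (rho * H_f * R)
dT = 2 * 0.18 * 623 / (8837 * 426000 * 2e-09)
dT = 29.8 K

29.8


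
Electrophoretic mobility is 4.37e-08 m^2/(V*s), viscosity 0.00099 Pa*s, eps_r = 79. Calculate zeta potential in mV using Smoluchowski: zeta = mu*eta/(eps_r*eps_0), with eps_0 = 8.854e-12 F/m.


Smoluchowski equation: zeta = mu * eta / (eps_r * eps_0)
zeta = 4.37e-08 * 0.00099 / (79 * 8.854e-12)
zeta = 0.061851 V = 61.85 mV

61.85


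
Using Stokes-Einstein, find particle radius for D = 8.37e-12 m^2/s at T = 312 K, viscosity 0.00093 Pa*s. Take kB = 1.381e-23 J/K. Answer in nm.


Stokes-Einstein: R = kB*T / (6*pi*eta*D)
R = 1.381e-23 * 312 / (6 * pi * 0.00093 * 8.37e-12)
R = 2.93656e-08 m = 29.37 nm

29.37


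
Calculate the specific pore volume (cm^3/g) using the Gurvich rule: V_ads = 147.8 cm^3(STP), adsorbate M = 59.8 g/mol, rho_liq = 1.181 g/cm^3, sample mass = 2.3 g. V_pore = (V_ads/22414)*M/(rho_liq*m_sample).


Moles adsorbed n = V_ads / 22414 = 147.8 / 22414 = 6.594093e-03 mol
Liquid volume V_liq = n * M / rho_liq = 6.594093e-03 * 59.8 / 1.181 = 0.33389 cm^3
Specific pore volume V_pore = V_liq / m_sample = 0.33389 / 2.3
V_pore = 0.1452 cm^3/g

0.1452


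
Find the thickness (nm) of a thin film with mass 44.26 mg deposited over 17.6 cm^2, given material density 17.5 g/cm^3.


Convert: m = 44.26 mg = 4.4260e-05 kg, A = 17.6 cm^2 = 1.7600e-03 m^2, rho = 17.5 g/cm^3 = 17500 kg/m^3
t = m / (A * rho)
t = 4.4260e-05 / (1.7600e-03 * 17500)
t = 1.4370e-06 m = 1437.0 nm

1437.0


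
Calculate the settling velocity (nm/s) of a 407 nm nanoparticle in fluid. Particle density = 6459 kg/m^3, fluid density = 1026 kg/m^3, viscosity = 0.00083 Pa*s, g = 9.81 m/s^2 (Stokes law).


Radius R = 407/2 nm = 2.035e-07 m
Density difference = 6459 - 1026 = 5433 kg/m^3
v = 2 * R^2 * (rho_p - rho_f) * g / (9 * eta)
v = 2 * (2.035e-07)^2 * 5433 * 9.81 / (9 * 0.00083)
v = 5.90945e-07 m/s = 590.9448 nm/s

590.9448


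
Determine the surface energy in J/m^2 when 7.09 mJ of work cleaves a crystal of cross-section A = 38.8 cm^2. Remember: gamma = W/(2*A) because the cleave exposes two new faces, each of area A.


Convert: A = 38.8 cm^2 = 0.00388 m^2, W = 7.09 mJ = 0.00709 J
Cleaving exposes two faces of area A, so total new surface = 2*A and gamma = W / (2*A)
gamma = 0.00709 / (2 * 0.00388)
gamma = 0.914 J/m^2

0.914


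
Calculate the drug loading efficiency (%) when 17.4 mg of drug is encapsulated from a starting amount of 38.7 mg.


Drug loading efficiency = (drug loaded / drug initial) * 100
DLE = 17.4 / 38.7 * 100
DLE = 0.4496 * 100
DLE = 44.96%

44.96


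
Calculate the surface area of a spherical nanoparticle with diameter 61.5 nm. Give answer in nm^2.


Radius r = 61.5/2 = 30.75 nm
Surface area SA = 4 * pi * r^2
SA = 4 * pi * (30.75)^2
SA = 11882.29 nm^2

11882.29


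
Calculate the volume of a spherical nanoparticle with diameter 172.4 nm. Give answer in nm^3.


Radius r = 172.4/2 = 86.2 nm
Volume V = (4/3) * pi * r^3
V = (4/3) * pi * (86.2)^3
V = 2682936.58 nm^3

2682936.58


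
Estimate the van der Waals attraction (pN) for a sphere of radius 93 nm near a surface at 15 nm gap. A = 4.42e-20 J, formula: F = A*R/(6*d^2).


Convert to SI: R = 93 nm = 9.3e-08 m, d = 15 nm = 1.5e-08 m
F = A * R / (6 * d^2)
F = 4.42e-20 * 9.3e-08 / (6 * (1.5e-08)^2)
F = 3.04489e-12 N = 3.045 pN

3.045


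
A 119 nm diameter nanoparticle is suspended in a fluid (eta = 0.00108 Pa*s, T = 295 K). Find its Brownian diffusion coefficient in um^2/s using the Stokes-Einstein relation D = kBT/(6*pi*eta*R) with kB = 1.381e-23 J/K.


Radius R = 119/2 = 59.5 nm = 5.95e-08 m
D = kB*T / (6*pi*eta*R)
D = 1.381e-23 * 295 / (6 * pi * 0.00108 * 5.95e-08)
D = 3.36336e-12 m^2/s = 3.363 um^2/s

3.363


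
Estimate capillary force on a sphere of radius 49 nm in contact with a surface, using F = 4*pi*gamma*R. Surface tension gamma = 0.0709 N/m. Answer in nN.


Convert radius: R = 49 nm = 4.9e-08 m
F = 4 * pi * gamma * R
F = 4 * pi * 0.0709 * 4.9e-08
F = 4.36568e-08 N = 43.6568 nN

43.6568


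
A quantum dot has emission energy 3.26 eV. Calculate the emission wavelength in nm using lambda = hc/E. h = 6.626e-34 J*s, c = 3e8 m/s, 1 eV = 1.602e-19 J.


Convert energy: E = 3.26 eV = 3.26 * 1.602e-19 = 5.22252e-19 J
lambda = h*c / E = 6.626e-34 * 3e8 / 5.22252e-19
lambda = 3.80621e-07 m = 380.6 nm

380.6


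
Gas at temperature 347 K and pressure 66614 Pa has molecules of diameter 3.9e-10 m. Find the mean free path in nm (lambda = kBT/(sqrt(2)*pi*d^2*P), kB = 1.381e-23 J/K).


Mean free path: lambda = kB*T / (sqrt(2) * pi * d^2 * P)
lambda = 1.381e-23 * 347 / (sqrt(2) * pi * (3.9e-10)^2 * 66614)
lambda = 1.06454e-07 m
lambda = 106.45 nm

106.45


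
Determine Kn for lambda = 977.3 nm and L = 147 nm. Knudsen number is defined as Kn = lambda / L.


Knudsen number Kn = lambda / L
Kn = 977.3 / 147
Kn = 6.6483

6.6483


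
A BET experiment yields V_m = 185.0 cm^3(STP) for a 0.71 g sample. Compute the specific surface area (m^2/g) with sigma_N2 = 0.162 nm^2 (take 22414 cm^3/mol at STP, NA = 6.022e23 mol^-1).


Number of moles in monolayer = V_m / 22414 = 185.0 / 22414 = 0.00825377
Number of molecules = moles * NA = 0.00825377 * 6.022e23
SA = molecules * sigma / mass
SA = (185.0 / 22414) * 6.022e23 * 0.162e-18 / 0.71
SA = 1134.1 m^2/g

1134.1


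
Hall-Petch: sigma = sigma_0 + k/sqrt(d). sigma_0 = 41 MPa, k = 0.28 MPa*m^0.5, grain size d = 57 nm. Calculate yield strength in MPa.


d = 57 nm = 5.7e-08 m
sqrt(d) = 0.0002387467
Hall-Petch contribution = k / sqrt(d) = 0.28 / 0.0002387467 = 1172.8 MPa
sigma = sigma_0 + k/sqrt(d) = 41 + 1172.8 = 1213.8 MPa

1213.8


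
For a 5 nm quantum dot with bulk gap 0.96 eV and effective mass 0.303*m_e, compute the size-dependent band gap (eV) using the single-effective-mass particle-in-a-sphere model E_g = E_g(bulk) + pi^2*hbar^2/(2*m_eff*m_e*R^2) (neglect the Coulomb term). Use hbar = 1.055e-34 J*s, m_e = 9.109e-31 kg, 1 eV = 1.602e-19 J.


Radius R = 5/2 nm = 2.5e-09 m
Confinement energy dE = pi^2 * hbar^2 / (2 * m_eff * m_e * R^2)
dE = pi^2 * (1.055e-34)^2 / (2 * 0.303 * 9.109e-31 * (2.5e-09)^2) J, divided by 1.602e-19 J/eV
dE = 0.1988 eV
Total band gap = E_g(bulk) + dE = 0.96 + 0.1988 = 1.1588 eV

1.1588


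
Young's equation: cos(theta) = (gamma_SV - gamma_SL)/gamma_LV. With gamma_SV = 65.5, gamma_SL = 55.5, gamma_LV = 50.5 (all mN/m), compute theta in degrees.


cos(theta) = (gamma_SV - gamma_SL) / gamma_LV
cos(theta) = (65.5 - 55.5) / 50.5
cos(theta) = 0.19802
theta = arccos(0.19802) = 78.58 degrees

78.58


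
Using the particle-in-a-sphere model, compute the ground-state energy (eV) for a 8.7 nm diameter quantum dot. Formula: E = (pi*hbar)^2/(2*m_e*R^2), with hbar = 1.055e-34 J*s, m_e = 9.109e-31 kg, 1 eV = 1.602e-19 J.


Radius R = 8.7/2 = 4.35 nm = 4.35e-09 m
E = (pi * 1.055e-34)^2 / (2 * 9.109e-31 * (4.35e-09)^2)
E(J) = 3.18658e-21
E = E(J) / 1.602e-19 = 0.0199 eV

0.0199


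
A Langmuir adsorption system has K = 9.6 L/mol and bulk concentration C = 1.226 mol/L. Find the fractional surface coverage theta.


Langmuir isotherm: theta = K*C / (1 + K*C)
K*C = 9.6 * 1.226 = 11.7696
theta = 11.7696 / (1 + 11.7696) = 11.7696 / 12.7696
theta = 0.9217

0.9217


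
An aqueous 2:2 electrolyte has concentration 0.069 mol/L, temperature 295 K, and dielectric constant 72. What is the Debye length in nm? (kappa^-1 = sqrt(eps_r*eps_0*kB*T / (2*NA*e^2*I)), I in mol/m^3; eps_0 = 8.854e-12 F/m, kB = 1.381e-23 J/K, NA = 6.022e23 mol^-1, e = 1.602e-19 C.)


Ionic strength I = 0.069 * 2^2 * 1000 = 276 mol/m^3
kappa^-1 = sqrt(72 * 8.854e-12 * 1.381e-23 * 295 / (2 * 6.022e23 * (1.602e-19)^2 * 276))
kappa^-1 = 0.552 nm

0.552


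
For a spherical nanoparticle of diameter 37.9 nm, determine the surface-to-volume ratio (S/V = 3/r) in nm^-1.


Radius r = 37.9/2 = 18.95 nm
S/V = 3 / r = 3 / 18.95
S/V = 0.1583 nm^-1

0.1583


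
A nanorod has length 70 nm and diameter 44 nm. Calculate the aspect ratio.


Aspect ratio AR = length / diameter
AR = 70 / 44
AR = 1.59

1.59


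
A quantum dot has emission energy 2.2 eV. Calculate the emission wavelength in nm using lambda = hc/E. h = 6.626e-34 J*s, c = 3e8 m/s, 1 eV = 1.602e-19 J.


Convert energy: E = 2.2 eV = 2.2 * 1.602e-19 = 3.5244e-19 J
lambda = h*c / E = 6.626e-34 * 3e8 / 3.5244e-19
lambda = 5.64011e-07 m = 564.0 nm

564.0


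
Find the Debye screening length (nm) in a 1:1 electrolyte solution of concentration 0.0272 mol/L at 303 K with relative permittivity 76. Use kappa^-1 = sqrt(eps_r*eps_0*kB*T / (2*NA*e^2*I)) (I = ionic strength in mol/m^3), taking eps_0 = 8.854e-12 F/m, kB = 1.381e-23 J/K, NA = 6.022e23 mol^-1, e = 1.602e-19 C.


Ionic strength I = 0.0272 * 1^2 * 1000 = 27.2 mol/m^3
kappa^-1 = sqrt(76 * 8.854e-12 * 1.381e-23 * 303 / (2 * 6.022e23 * (1.602e-19)^2 * 27.2))
kappa^-1 = 1.83 nm

1.83


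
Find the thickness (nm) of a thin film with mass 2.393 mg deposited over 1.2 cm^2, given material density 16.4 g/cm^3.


Convert: m = 2.393 mg = 2.3930e-06 kg, A = 1.2 cm^2 = 1.2000e-04 m^2, rho = 16.4 g/cm^3 = 16400 kg/m^3
t = m / (A * rho)
t = 2.3930e-06 / (1.2000e-04 * 16400)
t = 1.2160e-06 m = 1216.0 nm

1216.0


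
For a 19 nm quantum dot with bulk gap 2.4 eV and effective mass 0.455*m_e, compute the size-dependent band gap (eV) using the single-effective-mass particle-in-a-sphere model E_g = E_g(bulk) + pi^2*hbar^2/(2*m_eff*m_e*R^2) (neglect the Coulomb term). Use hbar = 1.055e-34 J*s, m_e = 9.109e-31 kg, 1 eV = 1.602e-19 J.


Radius R = 19/2 nm = 9.5e-09 m
Confinement energy dE = pi^2 * hbar^2 / (2 * m_eff * m_e * R^2)
dE = pi^2 * (1.055e-34)^2 / (2 * 0.455 * 9.109e-31 * (9.5e-09)^2) J, divided by 1.602e-19 J/eV
dE = 0.0092 eV
Total band gap = E_g(bulk) + dE = 2.4 + 0.0092 = 2.4092 eV

2.4092


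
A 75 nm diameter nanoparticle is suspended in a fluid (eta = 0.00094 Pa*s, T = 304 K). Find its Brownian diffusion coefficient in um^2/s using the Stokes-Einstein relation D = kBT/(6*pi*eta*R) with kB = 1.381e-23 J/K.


Radius R = 75/2 = 37.5 nm = 3.75e-08 m
D = kB*T / (6*pi*eta*R)
D = 1.381e-23 * 304 / (6 * pi * 0.00094 * 3.75e-08)
D = 6.3184e-12 m^2/s = 6.318 um^2/s

6.318


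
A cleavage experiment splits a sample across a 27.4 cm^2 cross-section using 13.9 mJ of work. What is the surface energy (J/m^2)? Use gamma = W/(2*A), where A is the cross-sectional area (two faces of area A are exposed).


Convert: A = 27.4 cm^2 = 0.00274 m^2, W = 13.9 mJ = 0.0139 J
Cleaving exposes two faces of area A, so total new surface = 2*A and gamma = W / (2*A)
gamma = 0.0139 / (2 * 0.00274)
gamma = 2.536 J/m^2

2.536


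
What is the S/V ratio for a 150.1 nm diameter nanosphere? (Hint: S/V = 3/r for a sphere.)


Radius r = 150.1/2 = 75.05 nm
S/V = 3 / r = 3 / 75.05
S/V = 0.04 nm^-1

0.04


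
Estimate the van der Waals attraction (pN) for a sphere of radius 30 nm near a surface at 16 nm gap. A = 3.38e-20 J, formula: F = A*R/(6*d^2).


Convert to SI: R = 30 nm = 3e-08 m, d = 16 nm = 1.6e-08 m
F = A * R / (6 * d^2)
F = 3.38e-20 * 3e-08 / (6 * (1.6e-08)^2)
F = 6.60156e-13 N = 0.66 pN

0.66


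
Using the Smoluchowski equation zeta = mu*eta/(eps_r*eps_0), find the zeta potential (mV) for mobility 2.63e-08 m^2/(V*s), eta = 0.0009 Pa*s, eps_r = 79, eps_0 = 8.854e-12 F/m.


Smoluchowski equation: zeta = mu * eta / (eps_r * eps_0)
zeta = 2.63e-08 * 0.0009 / (79 * 8.854e-12)
zeta = 0.03384 V = 33.84 mV

33.84


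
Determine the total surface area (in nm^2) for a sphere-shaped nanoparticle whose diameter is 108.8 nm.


Radius r = 108.8/2 = 54.4 nm
Surface area SA = 4 * pi * r^2
SA = 4 * pi * (54.4)^2
SA = 37188.41 nm^2

37188.41


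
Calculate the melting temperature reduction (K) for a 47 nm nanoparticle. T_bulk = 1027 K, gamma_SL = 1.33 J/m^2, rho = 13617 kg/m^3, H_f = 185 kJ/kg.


Radius R = 47/2 = 23.5 nm = 2.35e-08 m
Convert H_f = 185 kJ/kg = 185000 J/kg
dT = 2 * gamma_SL * T_bulk / (rho * H_f * R)
dT = 2 * 1.33 * 1027 / (13617 * 185000 * 2.35e-08)
dT = 46.1 K

46.1


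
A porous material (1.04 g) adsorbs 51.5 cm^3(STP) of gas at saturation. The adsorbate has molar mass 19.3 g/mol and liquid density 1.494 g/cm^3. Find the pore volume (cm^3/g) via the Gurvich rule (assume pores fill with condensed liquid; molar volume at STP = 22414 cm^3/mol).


Moles adsorbed n = V_ads / 22414 = 51.5 / 22414 = 2.297671e-03 mol
Liquid volume V_liq = n * M / rho_liq = 2.297671e-03 * 19.3 / 1.494 = 0.02968 cm^3
Specific pore volume V_pore = V_liq / m_sample = 0.02968 / 1.04
V_pore = 0.0285 cm^3/g

0.0285


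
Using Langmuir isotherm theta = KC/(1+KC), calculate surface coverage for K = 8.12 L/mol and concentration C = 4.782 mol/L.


Langmuir isotherm: theta = K*C / (1 + K*C)
K*C = 8.12 * 4.782 = 38.82984
theta = 38.82984 / (1 + 38.82984) = 38.82984 / 39.82984
theta = 0.9749

0.9749


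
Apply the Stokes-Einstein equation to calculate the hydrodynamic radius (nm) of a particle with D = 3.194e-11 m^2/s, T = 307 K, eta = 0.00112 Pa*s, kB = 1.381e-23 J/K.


Stokes-Einstein: R = kB*T / (6*pi*eta*D)
R = 1.381e-23 * 307 / (6 * pi * 0.00112 * 3.194e-11)
R = 6.2875e-09 m = 6.29 nm

6.29


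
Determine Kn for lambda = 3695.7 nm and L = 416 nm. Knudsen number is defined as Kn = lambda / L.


Knudsen number Kn = lambda / L
Kn = 3695.7 / 416
Kn = 8.8839

8.8839


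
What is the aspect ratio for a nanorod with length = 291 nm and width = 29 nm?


Aspect ratio AR = length / diameter
AR = 291 / 29
AR = 10.03

10.03


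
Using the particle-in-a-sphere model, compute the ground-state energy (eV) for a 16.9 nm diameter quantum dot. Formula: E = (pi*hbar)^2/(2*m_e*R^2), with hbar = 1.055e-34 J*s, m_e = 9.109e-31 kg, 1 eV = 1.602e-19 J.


Radius R = 16.9/2 = 8.45 nm = 8.45e-09 m
E = (pi * 1.055e-34)^2 / (2 * 9.109e-31 * (8.45e-09)^2)
E(J) = 8.44482e-22
E = E(J) / 1.602e-19 = 0.0053 eV

0.0053


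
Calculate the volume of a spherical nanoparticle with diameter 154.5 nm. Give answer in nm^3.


Radius r = 154.5/2 = 77.25 nm
Volume V = (4/3) * pi * r^3
V = (4/3) * pi * (77.25)^3
V = 1931008.0 nm^3

1931008.0


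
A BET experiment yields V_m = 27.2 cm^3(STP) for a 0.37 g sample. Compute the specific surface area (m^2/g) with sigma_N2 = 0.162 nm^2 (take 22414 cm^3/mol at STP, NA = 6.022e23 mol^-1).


Number of moles in monolayer = V_m / 22414 = 27.2 / 22414 = 0.00121353
Number of molecules = moles * NA = 0.00121353 * 6.022e23
SA = molecules * sigma / mass
SA = (27.2 / 22414) * 6.022e23 * 0.162e-18 / 0.37
SA = 320.0 m^2/g

320.0


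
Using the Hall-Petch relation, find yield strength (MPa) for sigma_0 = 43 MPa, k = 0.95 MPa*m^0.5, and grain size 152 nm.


d = 152 nm = 1.52e-07 m
sqrt(d) = 0.0003898718
Hall-Petch contribution = k / sqrt(d) = 0.95 / 0.0003898718 = 2436.7 MPa
sigma = sigma_0 + k/sqrt(d) = 43 + 2436.7 = 2479.7 MPa

2479.7


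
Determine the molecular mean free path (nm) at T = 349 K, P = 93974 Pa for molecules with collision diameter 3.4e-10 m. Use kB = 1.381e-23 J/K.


Mean free path: lambda = kB*T / (sqrt(2) * pi * d^2 * P)
lambda = 1.381e-23 * 349 / (sqrt(2) * pi * (3.4e-10)^2 * 93974)
lambda = 9.98593e-08 m
lambda = 99.86 nm

99.86


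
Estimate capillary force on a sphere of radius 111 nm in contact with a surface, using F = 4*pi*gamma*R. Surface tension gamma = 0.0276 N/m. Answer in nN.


Convert radius: R = 111 nm = 1.11e-07 m
F = 4 * pi * gamma * R
F = 4 * pi * 0.0276 * 1.11e-07
F = 3.84983e-08 N = 38.4983 nN

38.4983


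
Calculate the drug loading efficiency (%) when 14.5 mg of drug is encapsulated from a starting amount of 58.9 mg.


Drug loading efficiency = (drug loaded / drug initial) * 100
DLE = 14.5 / 58.9 * 100
DLE = 0.2462 * 100
DLE = 24.62%

24.62


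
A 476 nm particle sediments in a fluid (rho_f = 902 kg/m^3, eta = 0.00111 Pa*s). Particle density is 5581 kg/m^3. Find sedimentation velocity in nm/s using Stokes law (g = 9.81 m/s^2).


Radius R = 476/2 nm = 2.38e-07 m
Density difference = 5581 - 902 = 4679 kg/m^3
v = 2 * R^2 * (rho_p - rho_f) * g / (9 * eta)
v = 2 * (2.38e-07)^2 * 4679 * 9.81 / (9 * 0.00111)
v = 5.20524e-07 m/s = 520.5237 nm/s

520.5237


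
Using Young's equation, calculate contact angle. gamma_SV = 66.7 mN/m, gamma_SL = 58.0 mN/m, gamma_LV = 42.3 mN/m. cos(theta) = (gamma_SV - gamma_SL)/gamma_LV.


cos(theta) = (gamma_SV - gamma_SL) / gamma_LV
cos(theta) = (66.7 - 58.0) / 42.3
cos(theta) = 0.205674
theta = arccos(0.205674) = 78.13 degrees

78.13


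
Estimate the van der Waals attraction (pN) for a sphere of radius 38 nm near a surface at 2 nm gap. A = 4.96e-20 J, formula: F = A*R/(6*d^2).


Convert to SI: R = 38 nm = 3.8e-08 m, d = 2 nm = 2e-09 m
F = A * R / (6 * d^2)
F = 4.96e-20 * 3.8e-08 / (6 * (2e-09)^2)
F = 7.85333e-11 N = 78.533 pN

78.533


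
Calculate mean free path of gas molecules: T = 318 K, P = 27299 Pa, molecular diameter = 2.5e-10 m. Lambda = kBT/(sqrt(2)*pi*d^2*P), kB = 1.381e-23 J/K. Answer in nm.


Mean free path: lambda = kB*T / (sqrt(2) * pi * d^2 * P)
lambda = 1.381e-23 * 318 / (sqrt(2) * pi * (2.5e-10)^2 * 27299)
lambda = 5.79334e-07 m
lambda = 579.33 nm

579.33


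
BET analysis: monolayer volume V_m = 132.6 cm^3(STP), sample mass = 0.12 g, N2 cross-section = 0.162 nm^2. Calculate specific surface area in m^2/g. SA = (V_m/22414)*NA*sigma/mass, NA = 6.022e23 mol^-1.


Number of moles in monolayer = V_m / 22414 = 132.6 / 22414 = 0.00591595
Number of molecules = moles * NA = 0.00591595 * 6.022e23
SA = molecules * sigma / mass
SA = (132.6 / 22414) * 6.022e23 * 0.162e-18 / 0.12
SA = 4809.5 m^2/g

4809.5


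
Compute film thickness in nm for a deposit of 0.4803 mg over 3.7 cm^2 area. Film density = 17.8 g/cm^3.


Convert: m = 0.4803 mg = 4.8030e-07 kg, A = 3.7 cm^2 = 3.7000e-04 m^2, rho = 17.8 g/cm^3 = 17800 kg/m^3
t = m / (A * rho)
t = 4.8030e-07 / (3.7000e-04 * 17800)
t = 7.2927e-08 m = 72.9 nm

72.9


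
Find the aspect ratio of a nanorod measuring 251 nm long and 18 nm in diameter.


Aspect ratio AR = length / diameter
AR = 251 / 18
AR = 13.94

13.94


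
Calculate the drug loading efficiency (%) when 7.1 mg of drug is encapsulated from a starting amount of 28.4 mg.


Drug loading efficiency = (drug loaded / drug initial) * 100
DLE = 7.1 / 28.4 * 100
DLE = 0.25 * 100
DLE = 25.0%

25.0


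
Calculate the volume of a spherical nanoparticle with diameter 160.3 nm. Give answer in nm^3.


Radius r = 160.3/2 = 80.15 nm
Volume V = (4/3) * pi * r^3
V = (4/3) * pi * (80.15)^3
V = 2156746.93 nm^3

2156746.93


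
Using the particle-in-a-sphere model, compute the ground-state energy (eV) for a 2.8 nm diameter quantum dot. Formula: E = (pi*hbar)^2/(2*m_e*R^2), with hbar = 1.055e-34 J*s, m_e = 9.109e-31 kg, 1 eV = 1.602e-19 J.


Radius R = 2.8/2 = 1.4 nm = 1.4e-09 m
E = (pi * 1.055e-34)^2 / (2 * 9.109e-31 * (1.4e-09)^2)
E(J) = 3.07644e-20
E = E(J) / 1.602e-19 = 0.192 eV

0.192


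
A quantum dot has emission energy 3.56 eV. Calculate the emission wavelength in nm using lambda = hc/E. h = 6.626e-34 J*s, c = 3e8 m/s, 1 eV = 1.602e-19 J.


Convert energy: E = 3.56 eV = 3.56 * 1.602e-19 = 5.70312e-19 J
lambda = h*c / E = 6.626e-34 * 3e8 / 5.70312e-19
lambda = 3.48546e-07 m = 348.5 nm

348.5


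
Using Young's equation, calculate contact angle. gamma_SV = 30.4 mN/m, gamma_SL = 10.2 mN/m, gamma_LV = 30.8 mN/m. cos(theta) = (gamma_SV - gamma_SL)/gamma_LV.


cos(theta) = (gamma_SV - gamma_SL) / gamma_LV
cos(theta) = (30.4 - 10.2) / 30.8
cos(theta) = 0.655844
theta = arccos(0.655844) = 49.02 degrees

49.02


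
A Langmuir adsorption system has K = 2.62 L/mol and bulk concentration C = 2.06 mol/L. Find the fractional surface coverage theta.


Langmuir isotherm: theta = K*C / (1 + K*C)
K*C = 2.62 * 2.06 = 5.3972
theta = 5.3972 / (1 + 5.3972) = 5.3972 / 6.3972
theta = 0.8437

0.8437


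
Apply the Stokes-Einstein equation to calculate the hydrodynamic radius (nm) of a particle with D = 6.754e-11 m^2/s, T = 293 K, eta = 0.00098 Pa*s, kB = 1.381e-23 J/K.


Stokes-Einstein: R = kB*T / (6*pi*eta*D)
R = 1.381e-23 * 293 / (6 * pi * 0.00098 * 6.754e-11)
R = 3.24319e-09 m = 3.24 nm

3.24


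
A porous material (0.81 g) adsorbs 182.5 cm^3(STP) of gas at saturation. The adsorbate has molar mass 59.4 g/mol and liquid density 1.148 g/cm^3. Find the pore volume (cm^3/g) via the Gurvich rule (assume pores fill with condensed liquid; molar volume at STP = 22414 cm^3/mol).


Moles adsorbed n = V_ads / 22414 = 182.5 / 22414 = 8.142233e-03 mol
Liquid volume V_liq = n * M / rho_liq = 8.142233e-03 * 59.4 / 1.148 = 0.42130 cm^3
Specific pore volume V_pore = V_liq / m_sample = 0.42130 / 0.81
V_pore = 0.5201 cm^3/g

0.5201


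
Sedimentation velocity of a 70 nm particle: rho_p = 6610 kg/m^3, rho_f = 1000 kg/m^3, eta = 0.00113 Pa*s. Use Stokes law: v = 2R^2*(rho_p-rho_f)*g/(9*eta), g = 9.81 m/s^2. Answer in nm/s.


Radius R = 70/2 nm = 3.5e-08 m
Density difference = 6610 - 1000 = 5610 kg/m^3
v = 2 * R^2 * (rho_p - rho_f) * g / (9 * eta)
v = 2 * (3.5e-08)^2 * 5610 * 9.81 / (9 * 0.00113)
v = 1.3258e-08 m/s = 13.258 nm/s

13.258


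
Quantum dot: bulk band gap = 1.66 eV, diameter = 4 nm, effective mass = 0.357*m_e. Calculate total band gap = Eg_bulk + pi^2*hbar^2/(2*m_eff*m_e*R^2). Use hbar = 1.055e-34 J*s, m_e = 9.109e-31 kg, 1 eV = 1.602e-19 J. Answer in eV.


Radius R = 4/2 nm = 2e-09 m
Confinement energy dE = pi^2 * hbar^2 / (2 * m_eff * m_e * R^2)
dE = pi^2 * (1.055e-34)^2 / (2 * 0.357 * 9.109e-31 * (2e-09)^2) J, divided by 1.602e-19 J/eV
dE = 0.2636 eV
Total band gap = E_g(bulk) + dE = 1.66 + 0.2636 = 1.9236 eV

1.9236


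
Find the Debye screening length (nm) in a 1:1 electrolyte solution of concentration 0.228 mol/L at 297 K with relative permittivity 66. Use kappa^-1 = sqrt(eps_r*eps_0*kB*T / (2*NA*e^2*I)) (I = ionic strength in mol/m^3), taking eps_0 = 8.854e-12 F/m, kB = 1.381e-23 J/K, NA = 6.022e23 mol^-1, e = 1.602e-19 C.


Ionic strength I = 0.228 * 1^2 * 1000 = 228 mol/m^3
kappa^-1 = sqrt(66 * 8.854e-12 * 1.381e-23 * 297 / (2 * 6.022e23 * (1.602e-19)^2 * 228))
kappa^-1 = 0.583 nm

0.583


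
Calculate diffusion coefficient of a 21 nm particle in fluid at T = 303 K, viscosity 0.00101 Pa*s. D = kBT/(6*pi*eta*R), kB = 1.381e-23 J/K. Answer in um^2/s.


Radius R = 21/2 = 10.5 nm = 1.05e-08 m
D = kB*T / (6*pi*eta*R)
D = 1.381e-23 * 303 / (6 * pi * 0.00101 * 1.05e-08)
D = 2.09327e-11 m^2/s = 20.933 um^2/s

20.933


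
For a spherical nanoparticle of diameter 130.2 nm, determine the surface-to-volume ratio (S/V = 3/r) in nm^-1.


Radius r = 130.2/2 = 65.1 nm
S/V = 3 / r = 3 / 65.1
S/V = 0.0461 nm^-1

0.0461


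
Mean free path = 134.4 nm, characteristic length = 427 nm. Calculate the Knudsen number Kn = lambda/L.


Knudsen number Kn = lambda / L
Kn = 134.4 / 427
Kn = 0.3148

0.3148


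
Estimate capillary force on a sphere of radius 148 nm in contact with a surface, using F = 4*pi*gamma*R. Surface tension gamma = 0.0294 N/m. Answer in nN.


Convert radius: R = 148 nm = 1.48e-07 m
F = 4 * pi * gamma * R
F = 4 * pi * 0.0294 * 1.48e-07
F = 5.46788e-08 N = 54.6788 nN

54.6788


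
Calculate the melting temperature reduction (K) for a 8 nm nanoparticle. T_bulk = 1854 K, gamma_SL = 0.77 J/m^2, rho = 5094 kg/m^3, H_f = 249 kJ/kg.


Radius R = 8/2 = 4 nm = 4e-09 m
Convert H_f = 249 kJ/kg = 249000 J/kg
dT = 2 * gamma_SL * T_bulk / (rho * H_f * R)
dT = 2 * 0.77 * 1854 / (5094 * 249000 * 4e-09)
dT = 562.7 K

562.7


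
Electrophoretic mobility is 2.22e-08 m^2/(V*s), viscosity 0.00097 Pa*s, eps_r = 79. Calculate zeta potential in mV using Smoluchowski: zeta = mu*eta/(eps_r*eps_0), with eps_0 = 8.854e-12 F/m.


Smoluchowski equation: zeta = mu * eta / (eps_r * eps_0)
zeta = 2.22e-08 * 0.00097 / (79 * 8.854e-12)
zeta = 0.030786 V = 30.79 mV

30.79


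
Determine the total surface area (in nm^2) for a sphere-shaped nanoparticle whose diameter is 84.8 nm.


Radius r = 84.8/2 = 42.4 nm
Surface area SA = 4 * pi * r^2
SA = 4 * pi * (42.4)^2
SA = 22591.32 nm^2

22591.32


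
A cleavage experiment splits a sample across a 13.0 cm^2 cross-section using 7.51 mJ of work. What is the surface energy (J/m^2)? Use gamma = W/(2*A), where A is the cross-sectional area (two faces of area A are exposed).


Convert: A = 13.0 cm^2 = 0.0013 m^2, W = 7.51 mJ = 0.00751 J
Cleaving exposes two faces of area A, so total new surface = 2*A and gamma = W / (2*A)
gamma = 0.00751 / (2 * 0.0013)
gamma = 2.888 J/m^2

2.888


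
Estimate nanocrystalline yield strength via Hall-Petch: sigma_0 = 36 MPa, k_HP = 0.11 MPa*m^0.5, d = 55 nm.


d = 55 nm = 5.5e-08 m
sqrt(d) = 0.0002345208
Hall-Petch contribution = k / sqrt(d) = 0.11 / 0.0002345208 = 469.0 MPa
sigma = sigma_0 + k/sqrt(d) = 36 + 469.0 = 505.0 MPa

505.0


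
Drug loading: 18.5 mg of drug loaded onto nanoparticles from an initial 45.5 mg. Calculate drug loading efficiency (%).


Drug loading efficiency = (drug loaded / drug initial) * 100
DLE = 18.5 / 45.5 * 100
DLE = 0.4066 * 100
DLE = 40.66%

40.66


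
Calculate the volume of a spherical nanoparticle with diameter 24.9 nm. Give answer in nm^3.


Radius r = 24.9/2 = 12.45 nm
Volume V = (4/3) * pi * r^3
V = (4/3) * pi * (12.45)^3
V = 8083.45 nm^3

8083.45


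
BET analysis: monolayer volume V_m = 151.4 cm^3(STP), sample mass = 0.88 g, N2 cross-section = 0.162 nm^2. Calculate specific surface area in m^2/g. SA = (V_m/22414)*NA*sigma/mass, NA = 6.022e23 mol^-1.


Number of moles in monolayer = V_m / 22414 = 151.4 / 22414 = 0.00675471
Number of molecules = moles * NA = 0.00675471 * 6.022e23
SA = molecules * sigma / mass
SA = (151.4 / 22414) * 6.022e23 * 0.162e-18 / 0.88
SA = 748.8 m^2/g

748.8


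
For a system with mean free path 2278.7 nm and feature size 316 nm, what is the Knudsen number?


Knudsen number Kn = lambda / L
Kn = 2278.7 / 316
Kn = 7.2111

7.2111


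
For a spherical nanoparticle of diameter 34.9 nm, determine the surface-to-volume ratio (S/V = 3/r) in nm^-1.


Radius r = 34.9/2 = 17.45 nm
S/V = 3 / r = 3 / 17.45
S/V = 0.1719 nm^-1

0.1719


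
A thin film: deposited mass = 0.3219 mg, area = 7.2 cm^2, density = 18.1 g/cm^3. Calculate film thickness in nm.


Convert: m = 0.3219 mg = 3.2190e-07 kg, A = 7.2 cm^2 = 7.2000e-04 m^2, rho = 18.1 g/cm^3 = 18100 kg/m^3
t = m / (A * rho)
t = 3.2190e-07 / (7.2000e-04 * 18100)
t = 2.4701e-08 m = 24.7 nm

24.7


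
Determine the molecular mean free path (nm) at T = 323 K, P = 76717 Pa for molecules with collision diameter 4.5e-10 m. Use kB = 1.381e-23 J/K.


Mean free path: lambda = kB*T / (sqrt(2) * pi * d^2 * P)
lambda = 1.381e-23 * 323 / (sqrt(2) * pi * (4.5e-10)^2 * 76717)
lambda = 6.46271e-08 m
lambda = 64.63 nm

64.63


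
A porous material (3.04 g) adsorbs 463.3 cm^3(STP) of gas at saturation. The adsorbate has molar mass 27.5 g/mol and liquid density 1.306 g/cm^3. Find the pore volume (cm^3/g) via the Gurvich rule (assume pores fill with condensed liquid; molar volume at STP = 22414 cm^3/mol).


Moles adsorbed n = V_ads / 22414 = 463.3 / 22414 = 2.067012e-02 mol
Liquid volume V_liq = n * M / rho_liq = 2.067012e-02 * 27.5 / 1.306 = 0.43524 cm^3
Specific pore volume V_pore = V_liq / m_sample = 0.43524 / 3.04
V_pore = 0.1432 cm^3/g

0.1432


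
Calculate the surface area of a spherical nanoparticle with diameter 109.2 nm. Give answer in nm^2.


Radius r = 109.2/2 = 54.6 nm
Surface area SA = 4 * pi * r^2
SA = 4 * pi * (54.6)^2
SA = 37462.36 nm^2

37462.36


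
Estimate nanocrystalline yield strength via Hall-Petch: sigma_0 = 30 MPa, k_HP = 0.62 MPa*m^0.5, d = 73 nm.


d = 73 nm = 7.3e-08 m
sqrt(d) = 0.0002701851
Hall-Petch contribution = k / sqrt(d) = 0.62 / 0.0002701851 = 2294.7 MPa
sigma = sigma_0 + k/sqrt(d) = 30 + 2294.7 = 2324.7 MPa

2324.7


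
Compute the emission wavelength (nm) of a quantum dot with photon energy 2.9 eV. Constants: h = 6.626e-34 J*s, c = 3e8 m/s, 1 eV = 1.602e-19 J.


Convert energy: E = 2.9 eV = 2.9 * 1.602e-19 = 4.6458e-19 J
lambda = h*c / E = 6.626e-34 * 3e8 / 4.6458e-19
lambda = 4.2787e-07 m = 427.9 nm

427.9


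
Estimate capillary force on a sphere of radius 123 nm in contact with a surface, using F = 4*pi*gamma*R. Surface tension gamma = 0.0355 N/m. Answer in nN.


Convert radius: R = 123 nm = 1.23e-07 m
F = 4 * pi * gamma * R
F = 4 * pi * 0.0355 * 1.23e-07
F = 5.48711e-08 N = 54.8711 nN

54.8711


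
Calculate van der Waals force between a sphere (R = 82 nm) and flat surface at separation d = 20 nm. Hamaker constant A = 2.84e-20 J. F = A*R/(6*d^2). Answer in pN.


Convert to SI: R = 82 nm = 8.2e-08 m, d = 20 nm = 2e-08 m
F = A * R / (6 * d^2)
F = 2.84e-20 * 8.2e-08 / (6 * (2e-08)^2)
F = 9.70333e-13 N = 0.97 pN

0.97


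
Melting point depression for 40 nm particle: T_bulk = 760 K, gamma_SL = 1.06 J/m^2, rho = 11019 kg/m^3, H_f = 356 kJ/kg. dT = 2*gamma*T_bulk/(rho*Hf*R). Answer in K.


Radius R = 40/2 = 20 nm = 2e-08 m
Convert H_f = 356 kJ/kg = 356000 J/kg
dT = 2 * gamma_SL * T_bulk / (rho * H_f * R)
dT = 2 * 1.06 * 760 / (11019 * 356000 * 2e-08)
dT = 20.5 K

20.5


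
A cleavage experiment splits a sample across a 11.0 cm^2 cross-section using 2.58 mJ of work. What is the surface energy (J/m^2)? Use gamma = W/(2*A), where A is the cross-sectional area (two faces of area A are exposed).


Convert: A = 11.0 cm^2 = 0.0011 m^2, W = 2.58 mJ = 0.00258 J
Cleaving exposes two faces of area A, so total new surface = 2*A and gamma = W / (2*A)
gamma = 0.00258 / (2 * 0.0011)
gamma = 1.173 J/m^2

1.173


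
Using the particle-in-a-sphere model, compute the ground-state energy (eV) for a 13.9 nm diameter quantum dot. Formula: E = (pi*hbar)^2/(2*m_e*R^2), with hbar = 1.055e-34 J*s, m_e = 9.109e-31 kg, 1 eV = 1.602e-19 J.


Radius R = 13.9/2 = 6.95 nm = 6.95e-09 m
E = (pi * 1.055e-34)^2 / (2 * 9.109e-31 * (6.95e-09)^2)
E(J) = 1.24834e-21
E = E(J) / 1.602e-19 = 0.0078 eV

0.0078


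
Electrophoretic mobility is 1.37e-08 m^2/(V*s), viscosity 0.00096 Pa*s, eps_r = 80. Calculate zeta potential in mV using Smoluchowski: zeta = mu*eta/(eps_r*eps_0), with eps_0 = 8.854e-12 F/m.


Smoluchowski equation: zeta = mu * eta / (eps_r * eps_0)
zeta = 1.37e-08 * 0.00096 / (80 * 8.854e-12)
zeta = 0.018568 V = 18.57 mV

18.57


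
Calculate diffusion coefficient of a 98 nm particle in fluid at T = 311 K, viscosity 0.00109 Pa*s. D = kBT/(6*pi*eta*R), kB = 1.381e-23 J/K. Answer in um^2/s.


Radius R = 98/2 = 49 nm = 4.9e-08 m
D = kB*T / (6*pi*eta*R)
D = 1.381e-23 * 311 / (6 * pi * 0.00109 * 4.9e-08)
D = 4.26609e-12 m^2/s = 4.266 um^2/s

4.266


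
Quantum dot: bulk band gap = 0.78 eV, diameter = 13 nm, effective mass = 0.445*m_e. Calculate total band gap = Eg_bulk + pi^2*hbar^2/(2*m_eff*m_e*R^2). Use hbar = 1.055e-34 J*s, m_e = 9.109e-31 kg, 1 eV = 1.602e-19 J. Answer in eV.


Radius R = 13/2 nm = 6.5e-09 m
Confinement energy dE = pi^2 * hbar^2 / (2 * m_eff * m_e * R^2)
dE = pi^2 * (1.055e-34)^2 / (2 * 0.445 * 9.109e-31 * (6.5e-09)^2) J, divided by 1.602e-19 J/eV
dE = 0.02 eV
Total band gap = E_g(bulk) + dE = 0.78 + 0.02 = 0.8 eV

0.8


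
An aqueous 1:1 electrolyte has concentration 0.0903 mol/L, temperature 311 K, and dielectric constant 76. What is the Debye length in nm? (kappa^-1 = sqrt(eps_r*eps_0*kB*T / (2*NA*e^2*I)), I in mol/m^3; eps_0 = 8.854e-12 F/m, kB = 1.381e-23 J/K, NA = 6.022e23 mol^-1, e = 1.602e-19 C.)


Ionic strength I = 0.0903 * 1^2 * 1000 = 90.3 mol/m^3
kappa^-1 = sqrt(76 * 8.854e-12 * 1.381e-23 * 311 / (2 * 6.022e23 * (1.602e-19)^2 * 90.3))
kappa^-1 = 1.018 nm

1.018


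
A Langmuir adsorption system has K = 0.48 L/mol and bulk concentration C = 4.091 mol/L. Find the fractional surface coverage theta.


Langmuir isotherm: theta = K*C / (1 + K*C)
K*C = 0.48 * 4.091 = 1.96368
theta = 1.96368 / (1 + 1.96368) = 1.96368 / 2.96368
theta = 0.6626

0.6626


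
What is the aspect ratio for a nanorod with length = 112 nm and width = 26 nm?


Aspect ratio AR = length / diameter
AR = 112 / 26
AR = 4.31

4.31


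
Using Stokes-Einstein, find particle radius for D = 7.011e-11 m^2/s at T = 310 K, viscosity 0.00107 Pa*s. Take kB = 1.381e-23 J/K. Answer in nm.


Stokes-Einstein: R = kB*T / (6*pi*eta*D)
R = 1.381e-23 * 310 / (6 * pi * 0.00107 * 7.011e-11)
R = 3.02754e-09 m = 3.03 nm

3.03


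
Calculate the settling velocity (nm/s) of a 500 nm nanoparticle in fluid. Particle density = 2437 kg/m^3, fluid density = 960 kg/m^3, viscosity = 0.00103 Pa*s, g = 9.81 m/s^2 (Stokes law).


Radius R = 500/2 nm = 2.5e-07 m
Density difference = 2437 - 960 = 1477 kg/m^3
v = 2 * R^2 * (rho_p - rho_f) * g / (9 * eta)
v = 2 * (2.5e-07)^2 * 1477 * 9.81 / (9 * 0.00103)
v = 1.9538e-07 m/s = 195.3799 nm/s

195.3799


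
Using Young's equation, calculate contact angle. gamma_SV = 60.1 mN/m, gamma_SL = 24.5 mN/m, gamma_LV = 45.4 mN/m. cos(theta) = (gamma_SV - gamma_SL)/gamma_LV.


cos(theta) = (gamma_SV - gamma_SL) / gamma_LV
cos(theta) = (60.1 - 24.5) / 45.4
cos(theta) = 0.784141
theta = arccos(0.784141) = 38.36 degrees

38.36


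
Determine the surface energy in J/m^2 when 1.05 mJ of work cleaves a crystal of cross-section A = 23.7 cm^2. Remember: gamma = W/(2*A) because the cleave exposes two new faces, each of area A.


Convert: A = 23.7 cm^2 = 0.00237 m^2, W = 1.05 mJ = 0.00105 J
Cleaving exposes two faces of area A, so total new surface = 2*A and gamma = W / (2*A)
gamma = 0.00105 / (2 * 0.00237)
gamma = 0.222 J/m^2

0.222


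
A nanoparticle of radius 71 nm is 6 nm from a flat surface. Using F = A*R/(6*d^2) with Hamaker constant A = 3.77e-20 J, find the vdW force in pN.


Convert to SI: R = 71 nm = 7.1e-08 m, d = 6 nm = 6e-09 m
F = A * R / (6 * d^2)
F = 3.77e-20 * 7.1e-08 / (6 * (6e-09)^2)
F = 1.23921e-11 N = 12.392 pN

12.392


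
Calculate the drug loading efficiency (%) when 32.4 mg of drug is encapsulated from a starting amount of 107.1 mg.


Drug loading efficiency = (drug loaded / drug initial) * 100
DLE = 32.4 / 107.1 * 100
DLE = 0.3025 * 100
DLE = 30.25%

30.25


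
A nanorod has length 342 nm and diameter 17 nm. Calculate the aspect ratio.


Aspect ratio AR = length / diameter
AR = 342 / 17
AR = 20.12

20.12


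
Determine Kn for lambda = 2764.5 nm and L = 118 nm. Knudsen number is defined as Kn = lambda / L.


Knudsen number Kn = lambda / L
Kn = 2764.5 / 118
Kn = 23.428

23.428


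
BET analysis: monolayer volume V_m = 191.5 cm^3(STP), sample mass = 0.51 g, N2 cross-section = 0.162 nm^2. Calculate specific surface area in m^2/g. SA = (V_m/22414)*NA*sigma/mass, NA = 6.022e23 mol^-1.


Number of moles in monolayer = V_m / 22414 = 191.5 / 22414 = 0.00854377
Number of molecules = moles * NA = 0.00854377 * 6.022e23
SA = molecules * sigma / mass
SA = (191.5 / 22414) * 6.022e23 * 0.162e-18 / 0.51
SA = 1634.3 m^2/g

1634.3


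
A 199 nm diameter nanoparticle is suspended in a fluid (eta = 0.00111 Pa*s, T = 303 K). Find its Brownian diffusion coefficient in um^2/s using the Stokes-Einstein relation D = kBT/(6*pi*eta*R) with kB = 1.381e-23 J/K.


Radius R = 199/2 = 99.5 nm = 9.95e-08 m
D = kB*T / (6*pi*eta*R)
D = 1.381e-23 * 303 / (6 * pi * 0.00111 * 9.95e-08)
D = 2.00997e-12 m^2/s = 2.01 um^2/s

2.01


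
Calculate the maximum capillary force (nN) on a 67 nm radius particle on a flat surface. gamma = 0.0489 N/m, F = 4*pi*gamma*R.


Convert radius: R = 67 nm = 6.7e-08 m
F = 4 * pi * gamma * R
F = 4 * pi * 0.0489 * 6.7e-08
F = 4.11712e-08 N = 41.1712 nN

41.1712


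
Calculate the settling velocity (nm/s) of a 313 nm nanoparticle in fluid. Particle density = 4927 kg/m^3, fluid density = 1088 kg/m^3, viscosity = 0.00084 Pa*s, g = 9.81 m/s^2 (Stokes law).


Radius R = 313/2 nm = 1.565e-07 m
Density difference = 4927 - 1088 = 3839 kg/m^3
v = 2 * R^2 * (rho_p - rho_f) * g / (9 * eta)
v = 2 * (1.565e-07)^2 * 3839 * 9.81 / (9 * 0.00084)
v = 2.44019e-07 m/s = 244.0192 nm/s

244.0192
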